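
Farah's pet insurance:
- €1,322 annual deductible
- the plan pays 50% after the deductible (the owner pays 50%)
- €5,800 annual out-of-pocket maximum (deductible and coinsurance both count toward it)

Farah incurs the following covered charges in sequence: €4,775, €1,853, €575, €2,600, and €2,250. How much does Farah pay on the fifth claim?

€237.50

Claim 1 — €4,775: €1,322 to deductible, leaving €3,453; coinsurance €3,453 × 50% = €1,726.50. Cost to owner: €3,048.50. OOP to date €3,048.50.
Claim 2 — €1,853: deductible already satisfied, so owner's share is 50% × €1,853 = €926.50. Owner owes €926.50 (running OOP €3,975).
Claim 3 — €575: deductible met; 50% of €575 = €287.50. Owner pays €287.50; OOP now €4,262.50.
Claim 4 — €2,600: deductible already satisfied, so owner's share is 50% × €2,600 = €1,300. Cost to owner: €1,300. OOP to date €5,562.50.
Claim 5 — €2,250: deductible already satisfied, so owner's share is 50% × €2,250 = €1,125. OOP would hit €6,687.50 > €5,800, so the cap limits the owner to €5,800 − €5,562.50 = €237.50.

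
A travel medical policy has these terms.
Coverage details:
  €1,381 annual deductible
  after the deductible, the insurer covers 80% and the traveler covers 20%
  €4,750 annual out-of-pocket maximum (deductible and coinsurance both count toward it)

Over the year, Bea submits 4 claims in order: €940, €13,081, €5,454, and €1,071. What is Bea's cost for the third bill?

Bill 1, €940: fully absorbed by the deductible. Traveler pays €940; OOP now €940.
Bill 2, €13,081: €441 finishes the deductible; €12,640 goes to coinsurance; coinsurance €12,640 × 20% = €2,528. Traveler owes €2,969 (running OOP €3,909).
Bill 3, €5,454: 20% coinsurance on €5,454 = €1,090.80. Adding that to €3,909 gives €4,999.80, past the €4,750 cap; traveler pays only €4,750 − €3,909 = €841.

€841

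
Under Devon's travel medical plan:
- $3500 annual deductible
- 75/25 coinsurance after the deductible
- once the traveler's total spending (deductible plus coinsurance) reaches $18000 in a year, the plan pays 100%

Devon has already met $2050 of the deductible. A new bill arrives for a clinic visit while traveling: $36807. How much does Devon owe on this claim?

Remaining deductible: $3500 − $2050 = $1450.
The remaining $35357 (= $36807 − $1450) moves to coinsurance.
25% of $35357 = $8839.25 falls to the traveler.
Traveler responsibility before any cap: $1450 + $8839.25 = $10289.25.
Total out-of-pocket so far would be $2050 + $10289.25 = $12339.25, below the $18000 cap — no reduction.

$10289.25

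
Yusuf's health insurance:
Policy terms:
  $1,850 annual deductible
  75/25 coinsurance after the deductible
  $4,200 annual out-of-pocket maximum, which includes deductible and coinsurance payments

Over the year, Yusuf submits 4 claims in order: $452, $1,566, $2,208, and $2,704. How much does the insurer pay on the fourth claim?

$2,028

Claim 1 — $452: entire amount goes to the deductible. Patient owes $452 (running OOP $452). Plan pays $452 − $452 = $0.
Claim 2 — $1,566: $1,398 to deductible, leaving $168; patient's 25% is $42. Patient pays $1,440; OOP now $1,892. Plan pays $1,566 − $1,440 = $126.
Claim 3 — $2,208: deductible already satisfied, so patient's share is 25% × $2,208 = $552. Patient pays $552; OOP now $2,444. Insurer: $2,208 − $552 = $1,656.
Claim 4 — $2,704: 25% coinsurance on $2,704 = $676. Patient pays $676; OOP now $3,120. Insurer: $2,704 − $676 = $2,028.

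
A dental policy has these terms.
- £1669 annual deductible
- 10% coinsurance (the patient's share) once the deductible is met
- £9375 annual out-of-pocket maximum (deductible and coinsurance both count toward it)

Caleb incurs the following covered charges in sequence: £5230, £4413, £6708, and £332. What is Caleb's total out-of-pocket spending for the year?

Claim 1 (£5230): £1669 finishes the deductible; £3561 goes to coinsurance; 10% of £3561 = £356.10. Patient pays £2025.10; OOP now £2025.10.
Claim 2 (£4413): deductible met; 10% of £4413 = £441.30. Patient pays £441.30; OOP now £2466.40.
Claim 3 (£6708): deductible met; 10% of £6708 = £670.80. Patient owes £670.80 (running OOP £3137.20).
Claim 4 (£332): 10% coinsurance on £332 = £33.20. Cost to patient: £33.20. OOP to date £3170.40.
Total paid by the patient: £2025.10 + £441.30 + £670.80 + £33.20 = £3170.40.

£3170.40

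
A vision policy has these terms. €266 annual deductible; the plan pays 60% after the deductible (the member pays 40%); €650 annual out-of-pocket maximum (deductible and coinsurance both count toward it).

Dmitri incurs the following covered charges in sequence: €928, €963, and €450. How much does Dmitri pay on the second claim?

€119.20

#1 (€928): €266 to deductible, leaving €662; member's 40% is €264.80. Member owes €530.80 (running OOP €530.80).
#2 (€963): 40% coinsurance on €963 = €385.20. That would push OOP to €916, over the €650 cap, so member pays €650 − €530.80 = €119.20.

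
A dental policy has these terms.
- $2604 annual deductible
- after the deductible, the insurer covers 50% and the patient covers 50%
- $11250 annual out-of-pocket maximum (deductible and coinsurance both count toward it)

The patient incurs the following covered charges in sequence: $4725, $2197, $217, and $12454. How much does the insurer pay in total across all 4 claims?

$8494.50

#1 ($4725): $2604 to deductible, leaving $2121; coinsurance $2121 × 50% = $1060.50. Cost to patient: $3664.50. OOP to date $3664.50. Insurer: $4725 − $3664.50 = $1060.50.
#2 ($2197): deductible already satisfied, so patient's share is 50% × $2197 = $1098.50. Patient pays $1098.50; OOP now $4763. Insurer: $2197 − $1098.50 = $1098.50.
#3 ($217): deductible met; 50% of $217 = $108.50. Patient pays $108.50; OOP now $4871.50. Insurer: $217 − $108.50 = $108.50.
#4 ($12454): 50% coinsurance on $12454 = $6227. Cost to patient: $6227. OOP to date $11098.50. Insurer: $12454 − $6227 = $6227.
Insurer total = bills − patient's total = $19593 − $11098.50 = $8494.50.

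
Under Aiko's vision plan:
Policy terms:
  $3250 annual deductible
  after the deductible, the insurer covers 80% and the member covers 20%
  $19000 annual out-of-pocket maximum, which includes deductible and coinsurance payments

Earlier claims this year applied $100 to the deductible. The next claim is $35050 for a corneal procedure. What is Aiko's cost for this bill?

$100 of the $3250 deductible is already met, leaving $3150.
That leaves $35050 − $3150 = $31900 for coinsurance.
20% of $31900 = $6380 falls to the member.
So the member owes $3150 + $6380 = $9530 before any cap.
Total out-of-pocket so far would be $100 + $9530 = $9630, below the $19000 cap — no reduction.

$9530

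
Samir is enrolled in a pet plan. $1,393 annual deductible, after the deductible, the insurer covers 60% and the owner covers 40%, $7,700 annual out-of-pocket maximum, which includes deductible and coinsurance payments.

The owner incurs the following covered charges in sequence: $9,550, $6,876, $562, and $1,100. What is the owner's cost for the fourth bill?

Bill 1, $9,550: deductible takes $1,393, $8,157 remains; coinsurance $8,157 × 40% = $3,262.80. Owner owes $4,655.80 (running OOP $4,655.80).
Bill 2, $6,876: 40% coinsurance on $6,876 = $2,750.40. Owner owes $2,750.40 (running OOP $7,406.20).
Bill 3, $562: 40% coinsurance on $562 = $224.80. Owner owes $224.80 (running OOP $7,631).
Bill 4, $1,100: deductible met; 40% of $1,100 = $440. That would push OOP to $8,071, over the $7,700 cap, so owner pays $7,700 − $7,631 = $69.

$69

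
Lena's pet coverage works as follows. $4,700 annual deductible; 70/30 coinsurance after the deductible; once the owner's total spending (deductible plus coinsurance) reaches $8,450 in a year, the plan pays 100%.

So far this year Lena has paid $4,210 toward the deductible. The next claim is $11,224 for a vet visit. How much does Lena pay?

$3,710.20

$4,210 of the $4,700 deductible is already met, leaving $490.
After the $490 deductible portion, $11,224 − $490 = $10,734 is subject to coinsurance.
30% of $10,734 = $3,220.20 falls to the owner.
Owner responsibility before any cap: $490 + $3,220.20 = $3,710.20.
Year-to-date out-of-pocket becomes $4,210 + $3,710.20 = $7,920.20, still under the $8,450 maximum, so no cap applies.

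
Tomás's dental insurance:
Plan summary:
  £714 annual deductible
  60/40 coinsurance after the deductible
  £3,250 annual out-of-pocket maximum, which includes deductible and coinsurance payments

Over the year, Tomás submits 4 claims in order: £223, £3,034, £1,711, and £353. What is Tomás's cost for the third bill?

#1 (£223): entire amount goes to the deductible. Patient owes £223 (running OOP £223).
#2 (£3,034): £491 finishes the deductible; £2,543 goes to coinsurance; patient's 40% is £1,017.20. Patient owes £1,508.20 (running OOP £1,731.20).
#3 (£1,711): deductible met; 40% of £1,711 = £684.40. Patient owes £684.40 (running OOP £2,415.60).

£684.40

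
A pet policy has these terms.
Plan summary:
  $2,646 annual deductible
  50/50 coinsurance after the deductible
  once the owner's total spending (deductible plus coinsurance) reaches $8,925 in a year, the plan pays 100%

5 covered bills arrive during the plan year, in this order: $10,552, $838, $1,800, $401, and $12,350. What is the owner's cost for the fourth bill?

$200.50

#1 ($10,552): $2,646 to deductible, leaving $7,906; 50% of $7,906 = $3,953. Owner pays $6,599; OOP now $6,599.
#2 ($838): deductible met; 50% of $838 = $419. Owner owes $419 (running OOP $7,018).
#3 ($1,800): deductible already satisfied, so owner's share is 50% × $1,800 = $900. Cost to owner: $900. OOP to date $7,918.
#4 ($401): deductible already satisfied, so owner's share is 50% × $401 = $200.50. Cost to owner: $200.50. OOP to date $8,118.50.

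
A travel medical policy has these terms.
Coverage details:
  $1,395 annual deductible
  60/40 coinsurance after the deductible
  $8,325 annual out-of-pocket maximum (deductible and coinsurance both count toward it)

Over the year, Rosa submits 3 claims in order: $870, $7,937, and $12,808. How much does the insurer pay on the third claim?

$8,842.80

Bill 1, $870: all of it applies to the deductible. Traveler owes $870 (running OOP $870). Insurer: $870 − $870 = $0.
Bill 2, $7,937: deductible takes $525, $7,412 remains; 40% of $7,412 = $2,964.80. Traveler owes $3,489.80 (running OOP $4,359.80). Insurer: $7,937 − $3,489.80 = $4,447.20.
Bill 3, $12,808: deductible already satisfied, so traveler's share is 40% × $12,808 = $5,123.20. OOP would hit $9,483 > $8,325, so the cap limits the traveler to $8,325 − $4,359.80 = $3,965.20. Insurer: $12,808 − $3,965.20 = $8,842.80.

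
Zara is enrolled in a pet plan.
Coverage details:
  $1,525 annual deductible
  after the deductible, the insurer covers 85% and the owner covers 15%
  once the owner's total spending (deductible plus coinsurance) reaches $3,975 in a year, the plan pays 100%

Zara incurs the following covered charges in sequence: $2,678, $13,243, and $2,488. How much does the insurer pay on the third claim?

$2,197.40

Claim 1 ($2,678): $1,525 to deductible, leaving $1,153; 15% of $1,153 = $172.95. Owner pays $1,697.95; OOP now $1,697.95. Insurer: $2,678 − $1,697.95 = $980.05.
Claim 2 ($13,243): 15% coinsurance on $13,243 = $1,986.45. Cost to owner: $1,986.45. OOP to date $3,684.40. Plan pays $13,243 − $1,986.45 = $11,256.55.
Claim 3 ($2,488): deductible met; 15% of $2,488 = $373.20. That would push OOP to $4,057.60, over the $3,975 cap, so owner pays $3,975 − $3,684.40 = $290.60. Insurer: $2,488 − $290.60 = $2,197.40.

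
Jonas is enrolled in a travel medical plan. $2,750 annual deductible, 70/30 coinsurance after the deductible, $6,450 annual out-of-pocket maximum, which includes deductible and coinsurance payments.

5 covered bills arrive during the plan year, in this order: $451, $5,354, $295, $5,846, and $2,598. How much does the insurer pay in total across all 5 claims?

$8,255.80

Bill 1, $451: fully absorbed by the deductible. Traveler owes $451 (running OOP $451). Plan pays $451 − $451 = $0.
Bill 2, $5,354: $2,299 to deductible, leaving $3,055; coinsurance $3,055 × 30% = $916.50. Traveler owes $3,215.50 (running OOP $3,666.50). Plan pays $5,354 − $3,215.50 = $2,138.50.
Bill 3, $295: deductible met; 30% of $295 = $88.50. Cost to traveler: $88.50. OOP to date $3,755. Plan pays $295 − $88.50 = $206.50.
Bill 4, $5,846: 30% coinsurance on $5,846 = $1,753.80. Traveler owes $1,753.80 (running OOP $5,508.80). Plan pays $5,846 − $1,753.80 = $4,092.20.
Bill 5, $2,598: deductible met; 30% of $2,598 = $779.40. Traveler pays $779.40; OOP now $6,288.20. Plan pays $2,598 − $779.40 = $1,818.60.
Insurer total: $0 + $2,138.50 + $206.50 + $4,092.20 + $1,818.60 = $8,255.80.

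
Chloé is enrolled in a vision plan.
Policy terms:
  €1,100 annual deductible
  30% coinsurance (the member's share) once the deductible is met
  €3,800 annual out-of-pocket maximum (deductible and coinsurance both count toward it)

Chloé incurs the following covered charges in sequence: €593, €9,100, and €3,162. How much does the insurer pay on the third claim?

Bill 1, €593: fully absorbed by the deductible. Member owes €593 (running OOP €593). Plan pays €593 − €593 = €0.
Bill 2, €9,100: €507 finishes the deductible; €8,593 goes to coinsurance; coinsurance €8,593 × 30% = €2,577.90. Cost to member: €3,084.90. OOP to date €3,677.90. Plan pays €9,100 − €3,084.90 = €6,015.10.
Bill 3, €3,162: 30% coinsurance on €3,162 = €948.60. OOP would hit €4,626.50 > €3,800, so the cap limits the member to €3,800 − €3,677.90 = €122.10. Insurer: €3,162 − €122.10 = €3,039.90.

€3,039.90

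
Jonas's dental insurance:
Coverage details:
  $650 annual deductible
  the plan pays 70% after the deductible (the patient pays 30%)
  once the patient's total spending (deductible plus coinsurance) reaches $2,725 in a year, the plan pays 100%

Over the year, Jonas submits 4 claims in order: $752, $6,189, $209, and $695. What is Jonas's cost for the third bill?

$62.70

Claim 1 — $752: deductible takes $650, $102 remains; coinsurance $102 × 30% = $30.60. Patient owes $680.60 (running OOP $680.60).
Claim 2 — $6,189: 30% coinsurance on $6,189 = $1,856.70. Cost to patient: $1,856.70. OOP to date $2,537.30.
Claim 3 — $209: 30% coinsurance on $209 = $62.70. Patient owes $62.70 (running OOP $2,600).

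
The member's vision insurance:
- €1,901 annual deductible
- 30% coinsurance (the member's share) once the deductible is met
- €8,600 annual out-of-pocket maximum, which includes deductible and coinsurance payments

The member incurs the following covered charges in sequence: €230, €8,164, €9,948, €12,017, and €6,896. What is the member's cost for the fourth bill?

€1,766.70

Claim 1 — €230: all of it applies to the deductible. Member pays €230; OOP now €230.
Claim 2 — €8,164: €1,671 to deductible, leaving €6,493; member's 30% is €1,947.90. Member pays €3,618.90; OOP now €3,848.90.
Claim 3 — €9,948: deductible met; 30% of €9,948 = €2,984.40. Member pays €2,984.40; OOP now €6,833.30.
Claim 4 — €12,017: 30% coinsurance on €12,017 = €3,605.10. Adding that to €6,833.30 gives €10,438.40, past the €8,600 cap; member pays only €8,600 − €6,833.30 = €1,766.70.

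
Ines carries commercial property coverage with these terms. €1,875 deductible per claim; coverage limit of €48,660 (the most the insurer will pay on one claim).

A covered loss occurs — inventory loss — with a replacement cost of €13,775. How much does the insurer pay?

After the deductible, €13,775 − €1,875 = €11,900 remains.
That's under the €48,660 cap, so the insurer reimburses the full €11,900.

€11,900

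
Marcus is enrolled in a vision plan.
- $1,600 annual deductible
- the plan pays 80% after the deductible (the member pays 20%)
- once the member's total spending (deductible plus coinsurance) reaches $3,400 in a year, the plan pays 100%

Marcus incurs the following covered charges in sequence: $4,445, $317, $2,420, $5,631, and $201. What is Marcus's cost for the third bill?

$484

#1 ($4,445): $1,600 finishes the deductible; $2,845 goes to coinsurance; 20% of $2,845 = $569. Cost to member: $2,169. OOP to date $2,169.
#2 ($317): deductible met; 20% of $317 = $63.40. Member pays $63.40; OOP now $2,232.40.
#3 ($2,420): 20% coinsurance on $2,420 = $484. Member owes $484 (running OOP $2,716.40).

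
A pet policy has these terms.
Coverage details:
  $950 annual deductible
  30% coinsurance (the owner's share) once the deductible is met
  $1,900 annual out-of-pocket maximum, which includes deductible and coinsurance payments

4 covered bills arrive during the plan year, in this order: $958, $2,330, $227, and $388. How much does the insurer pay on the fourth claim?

$271.60

Claim 1 — $958: $950 to deductible, leaving $8; coinsurance $8 × 30% = $2.40. Cost to owner: $952.40. OOP to date $952.40. Insurer: $958 − $952.40 = $5.60.
Claim 2 — $2,330: 30% coinsurance on $2,330 = $699. Owner owes $699 (running OOP $1,651.40). Plan pays $2,330 − $699 = $1,631.
Claim 3 — $227: deductible already satisfied, so owner's share is 30% × $227 = $68.10. Owner owes $68.10 (running OOP $1,719.50). Plan pays $227 − $68.10 = $158.90.
Claim 4 — $388: 30% coinsurance on $388 = $116.40. Owner owes $116.40 (running OOP $1,835.90). Insurer: $388 − $116.40 = $271.60.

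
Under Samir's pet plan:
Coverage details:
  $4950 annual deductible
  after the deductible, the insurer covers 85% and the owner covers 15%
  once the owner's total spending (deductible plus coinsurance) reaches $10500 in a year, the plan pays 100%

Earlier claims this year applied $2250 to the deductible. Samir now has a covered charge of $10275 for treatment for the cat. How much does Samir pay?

$3836.25

Remaining deductible: $4950 − $2250 = $2700.
That leaves $10275 − $2700 = $7575 for coinsurance.
15% of $7575 = $1136.25 falls to the owner.
So the owner owes $2700 + $1136.25 = $3836.25 before any cap.
Year-to-date out-of-pocket becomes $2250 + $3836.25 = $6086.25, still under the $10500 maximum, so no cap applies.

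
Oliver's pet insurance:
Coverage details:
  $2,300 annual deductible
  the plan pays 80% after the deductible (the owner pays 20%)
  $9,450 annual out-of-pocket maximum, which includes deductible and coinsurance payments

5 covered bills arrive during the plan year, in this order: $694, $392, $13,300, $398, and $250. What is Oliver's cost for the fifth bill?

$50

#1 ($694): all of it applies to the deductible. Cost to owner: $694. OOP to date $694.
#2 ($392): fully absorbed by the deductible. Owner owes $392 (running OOP $1,086).
#3 ($13,300): $1,214 finishes the deductible; $12,086 goes to coinsurance; coinsurance $12,086 × 20% = $2,417.20. Owner owes $3,631.20 (running OOP $4,717.20).
#4 ($398): 20% coinsurance on $398 = $79.60. Owner pays $79.60; OOP now $4,796.80.
#5 ($250): deductible met; 20% of $250 = $50. Owner pays $50; OOP now $4,846.80.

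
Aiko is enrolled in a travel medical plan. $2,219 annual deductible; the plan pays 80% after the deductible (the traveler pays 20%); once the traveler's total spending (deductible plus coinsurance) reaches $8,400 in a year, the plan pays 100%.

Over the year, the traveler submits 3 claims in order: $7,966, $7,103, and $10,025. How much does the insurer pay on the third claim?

Bill 1, $7,966: deductible takes $2,219, $5,747 remains; traveler's 20% is $1,149.40. Cost to traveler: $3,368.40. OOP to date $3,368.40. Insurer: $7,966 − $3,368.40 = $4,597.60.
Bill 2, $7,103: 20% coinsurance on $7,103 = $1,420.60. Traveler pays $1,420.60; OOP now $4,789. Insurer: $7,103 − $1,420.60 = $5,682.40.
Bill 3, $10,025: 20% coinsurance on $10,025 = $2,005. Cost to traveler: $2,005. OOP to date $6,794. Insurer: $10,025 − $2,005 = $8,020.

$8,020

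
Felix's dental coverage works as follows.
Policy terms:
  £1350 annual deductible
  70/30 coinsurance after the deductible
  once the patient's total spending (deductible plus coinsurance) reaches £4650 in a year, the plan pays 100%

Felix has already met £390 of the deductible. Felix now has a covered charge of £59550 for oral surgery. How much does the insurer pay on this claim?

£55290

Remaining deductible: £1350 − £390 = £960.
That leaves £59550 − £960 = £58590 for coinsurance.
Coinsurance: £58590 × 30% = £17577.
So the patient owes £960 + £17577 = £18537 before any cap.
Adding £18537 to the £390 already spent would give £18927, which exceeds the £4650 cap; the patient pays just £4650 − £390 = £4260.
The insurer covers the remainder: £59550 − £4260 = £55290.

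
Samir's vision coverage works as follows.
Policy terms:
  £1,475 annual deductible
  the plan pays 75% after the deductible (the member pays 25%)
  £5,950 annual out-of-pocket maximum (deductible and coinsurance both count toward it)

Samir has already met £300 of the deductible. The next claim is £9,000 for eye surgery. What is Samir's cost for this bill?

£3,131.25

£300 of the £1,475 deductible is already met, leaving £1,175.
That leaves £9,000 − £1,175 = £7,825 for coinsurance.
Coinsurance: £7,825 × 25% = £1,956.25.
That puts the member's cost at £1,175 + £1,956.25 = £3,131.25 before any cap.
Total out-of-pocket so far would be £300 + £3,131.25 = £3,431.25, below the £5,950 cap — no reduction.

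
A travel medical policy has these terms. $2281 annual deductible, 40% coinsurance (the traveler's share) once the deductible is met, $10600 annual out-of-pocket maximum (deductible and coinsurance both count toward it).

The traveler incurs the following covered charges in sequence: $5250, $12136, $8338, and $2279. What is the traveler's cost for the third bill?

$2277

Claim 1 ($5250): $2281 finishes the deductible; $2969 goes to coinsurance; traveler's 40% is $1187.60. Cost to traveler: $3468.60. OOP to date $3468.60.
Claim 2 ($12136): deductible met; 40% of $12136 = $4854.40. Traveler owes $4854.40 (running OOP $8323).
Claim 3 ($8338): deductible already satisfied, so traveler's share is 40% × $8338 = $3335.20. That would push OOP to $11658.20, over the $10600 cap, so traveler pays $10600 − $8323 = $2277.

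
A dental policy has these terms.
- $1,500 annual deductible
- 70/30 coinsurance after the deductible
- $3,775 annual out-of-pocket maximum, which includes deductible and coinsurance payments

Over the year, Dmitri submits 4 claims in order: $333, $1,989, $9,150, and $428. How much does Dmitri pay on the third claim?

$2,028.40

Bill 1, $333: entire amount goes to the deductible. Cost to patient: $333. OOP to date $333.
Bill 2, $1,989: deductible takes $1,167, $822 remains; patient's 30% is $246.60. Cost to patient: $1,413.60. OOP to date $1,746.60.
Bill 3, $9,150: deductible met; 30% of $9,150 = $2,745. Adding that to $1,746.60 gives $4,491.60, past the $3,775 cap; patient pays only $3,775 − $1,746.60 = $2,028.40.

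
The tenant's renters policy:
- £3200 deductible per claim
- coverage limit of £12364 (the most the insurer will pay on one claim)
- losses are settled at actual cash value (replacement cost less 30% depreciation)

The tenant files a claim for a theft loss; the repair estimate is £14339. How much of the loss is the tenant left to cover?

£7501.70

Depreciate 30%: the covered value is £14339 × 0.7 = £10037.30.
After the deductible, £10037.30 − £3200 = £6837.30 remains.
£6837.30 is within the £12364 limit, so the insurer pays £6837.30.
Out of pocket: £14339 − £6837.30 = £7501.70.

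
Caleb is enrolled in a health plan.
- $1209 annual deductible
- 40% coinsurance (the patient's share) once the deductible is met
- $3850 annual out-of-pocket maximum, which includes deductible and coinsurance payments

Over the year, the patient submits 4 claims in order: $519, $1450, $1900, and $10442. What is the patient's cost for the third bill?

Claim 1 ($519): fully absorbed by the deductible. Cost to patient: $519. OOP to date $519.
Claim 2 ($1450): deductible takes $690, $760 remains; coinsurance $760 × 40% = $304. Patient owes $994 (running OOP $1513).
Claim 3 ($1900): deductible already satisfied, so patient's share is 40% × $1900 = $760. Cost to patient: $760. OOP to date $2273.

$760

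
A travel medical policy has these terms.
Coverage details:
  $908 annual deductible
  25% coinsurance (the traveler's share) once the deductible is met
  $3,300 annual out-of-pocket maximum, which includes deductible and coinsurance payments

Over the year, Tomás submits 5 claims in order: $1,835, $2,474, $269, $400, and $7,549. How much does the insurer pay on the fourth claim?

Claim 1 — $1,835: $908 to deductible, leaving $927; 25% of $927 = $231.75. Traveler pays $1,139.75; OOP now $1,139.75. Insurer: $1,835 − $1,139.75 = $695.25.
Claim 2 — $2,474: deductible already satisfied, so traveler's share is 25% × $2,474 = $618.50. Traveler pays $618.50; OOP now $1,758.25. Plan pays $2,474 − $618.50 = $1,855.50.
Claim 3 — $269: deductible already satisfied, so traveler's share is 25% × $269 = $67.25. Cost to traveler: $67.25. OOP to date $1,825.50. Insurer: $269 − $67.25 = $201.75.
Claim 4 — $400: 25% coinsurance on $400 = $100. Cost to traveler: $100. OOP to date $1,925.50. Insurer: $400 − $100 = $300.

$300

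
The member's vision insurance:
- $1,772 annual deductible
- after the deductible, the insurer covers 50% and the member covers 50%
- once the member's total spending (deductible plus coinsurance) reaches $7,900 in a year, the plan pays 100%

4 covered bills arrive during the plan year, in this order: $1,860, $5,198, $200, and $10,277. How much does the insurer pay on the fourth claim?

$6,892

Claim 1 — $1,860: $1,772 finishes the deductible; $88 goes to coinsurance; coinsurance $88 × 50% = $44. Member pays $1,816; OOP now $1,816. Insurer: $1,860 − $1,816 = $44.
Claim 2 — $5,198: 50% coinsurance on $5,198 = $2,599. Member owes $2,599 (running OOP $4,415). Insurer: $5,198 − $2,599 = $2,599.
Claim 3 — $200: deductible met; 50% of $200 = $100. Cost to member: $100. OOP to date $4,515. Insurer: $200 − $100 = $100.
Claim 4 — $10,277: deductible met; 50% of $10,277 = $5,138.50. Adding that to $4,515 gives $9,653.50, past the $7,900 cap; member pays only $7,900 − $4,515 = $3,385. Plan pays $10,277 − $3,385 = $6,892.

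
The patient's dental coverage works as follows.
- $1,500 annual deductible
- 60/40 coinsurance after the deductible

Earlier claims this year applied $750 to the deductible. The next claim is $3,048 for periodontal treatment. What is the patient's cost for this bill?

$1,669.20

Deductible still to meet: $1,500 − $750 = $750.
The remaining $2,298 (= $3,048 − $750) moves to coinsurance.
Coinsurance: $2,298 × 40% = $919.20.
Patient responsibility: $750 + $919.20 = $1,669.20.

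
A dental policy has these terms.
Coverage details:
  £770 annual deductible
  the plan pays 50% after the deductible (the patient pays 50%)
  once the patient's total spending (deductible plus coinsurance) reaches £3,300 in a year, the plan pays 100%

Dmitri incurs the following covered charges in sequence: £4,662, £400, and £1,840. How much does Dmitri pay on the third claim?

£384

Bill 1, £4,662: £770 to deductible, leaving £3,892; 50% of £3,892 = £1,946. Patient owes £2,716 (running OOP £2,716).
Bill 2, £400: deductible already satisfied, so patient's share is 50% × £400 = £200. Patient owes £200 (running OOP £2,916).
Bill 3, £1,840: deductible already satisfied, so patient's share is 50% × £1,840 = £920. That would push OOP to £3,836, over the £3,300 cap, so patient pays £3,300 − £2,916 = £384.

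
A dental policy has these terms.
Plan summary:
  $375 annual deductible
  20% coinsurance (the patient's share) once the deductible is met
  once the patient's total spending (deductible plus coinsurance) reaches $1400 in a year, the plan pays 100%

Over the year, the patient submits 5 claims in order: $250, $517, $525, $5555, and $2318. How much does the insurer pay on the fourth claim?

#1 ($250): all of it applies to the deductible. Cost to patient: $250. OOP to date $250. Insurer: $250 − $250 = $0.
#2 ($517): deductible takes $125, $392 remains; 20% of $392 = $78.40. Cost to patient: $203.40. OOP to date $453.40. Plan pays $517 − $203.40 = $313.60.
#3 ($525): deductible already satisfied, so patient's share is 20% × $525 = $105. Patient owes $105 (running OOP $558.40). Insurer: $525 − $105 = $420.
#4 ($5555): 20% coinsurance on $5555 = $1111. Adding that to $558.40 gives $1669.40, past the $1400 cap; patient pays only $1400 − $558.40 = $841.60. Insurer: $5555 − $841.60 = $4713.40.

$4713.40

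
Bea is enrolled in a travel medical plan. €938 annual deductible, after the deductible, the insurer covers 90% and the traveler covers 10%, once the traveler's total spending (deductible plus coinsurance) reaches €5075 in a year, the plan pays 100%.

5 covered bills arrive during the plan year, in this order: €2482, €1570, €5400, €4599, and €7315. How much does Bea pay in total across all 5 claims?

€2980.80

Claim 1 — €2482: €938 finishes the deductible; €1544 goes to coinsurance; coinsurance €1544 × 10% = €154.40. Traveler pays €1092.40; OOP now €1092.40.
Claim 2 — €1570: deductible met; 10% of €1570 = €157. Traveler owes €157 (running OOP €1249.40).
Claim 3 — €5400: 10% coinsurance on €5400 = €540. Traveler pays €540; OOP now €1789.40.
Claim 4 — €4599: 10% coinsurance on €4599 = €459.90. Traveler owes €459.90 (running OOP €2249.30).
Claim 5 — €7315: deductible met; 10% of €7315 = €731.50. Traveler pays €731.50; OOP now €2980.80.
Summing the traveler's payments: €1092.40 + €157 + €540 + €459.90 + €731.50 = €2980.80.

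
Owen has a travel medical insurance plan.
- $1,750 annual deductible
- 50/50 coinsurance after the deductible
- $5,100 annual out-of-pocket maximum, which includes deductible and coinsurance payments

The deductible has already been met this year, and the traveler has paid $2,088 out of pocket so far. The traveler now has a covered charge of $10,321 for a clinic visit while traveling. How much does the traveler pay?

$3,012

The deductible is already satisfied, so the full bill goes to coinsurance.
Traveler's 50% share of $10,321 is $5,160.50.
That would bring total out-of-pocket to $7,248.50, past the $5,100 cap. The traveler is capped at $5,100 − $2,088 = $3,012 on this claim.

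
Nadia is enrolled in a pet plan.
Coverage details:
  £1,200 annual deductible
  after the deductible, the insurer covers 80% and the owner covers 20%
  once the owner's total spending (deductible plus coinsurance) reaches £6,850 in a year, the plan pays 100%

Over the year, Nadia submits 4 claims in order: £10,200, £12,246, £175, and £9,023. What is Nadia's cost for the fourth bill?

Claim 1 — £10,200: £1,200 finishes the deductible; £9,000 goes to coinsurance; 20% of £9,000 = £1,800. Cost to owner: £3,000. OOP to date £3,000.
Claim 2 — £12,246: 20% coinsurance on £12,246 = £2,449.20. Owner pays £2,449.20; OOP now £5,449.20.
Claim 3 — £175: 20% coinsurance on £175 = £35. Owner pays £35; OOP now £5,484.20.
Claim 4 — £9,023: deductible already satisfied, so owner's share is 20% × £9,023 = £1,804.60. That would push OOP to £7,288.80, over the £6,850 cap, so owner pays £6,850 − £5,484.20 = £1,365.80.

£1,365.80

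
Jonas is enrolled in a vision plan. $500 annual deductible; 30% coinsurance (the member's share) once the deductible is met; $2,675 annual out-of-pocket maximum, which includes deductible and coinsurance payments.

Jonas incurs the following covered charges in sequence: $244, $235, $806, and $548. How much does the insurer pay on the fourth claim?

Claim 1 — $244: entire amount goes to the deductible. Member pays $244; OOP now $244. Insurer: $244 − $244 = $0.
Claim 2 — $235: all of it applies to the deductible. Member owes $235 (running OOP $479). Plan pays $235 − $235 = $0.
Claim 3 — $806: $21 to deductible, leaving $785; member's 30% is $235.50. Cost to member: $256.50. OOP to date $735.50. Plan pays $806 − $256.50 = $549.50.
Claim 4 — $548: deductible met; 30% of $548 = $164.40. Member pays $164.40; OOP now $899.90. Insurer: $548 − $164.40 = $383.60.

$383.60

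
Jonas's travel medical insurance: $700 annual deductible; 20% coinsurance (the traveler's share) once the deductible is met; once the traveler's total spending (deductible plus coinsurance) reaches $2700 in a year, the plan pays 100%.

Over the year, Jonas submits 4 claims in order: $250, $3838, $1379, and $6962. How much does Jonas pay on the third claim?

$275.80

#1 ($250): fully absorbed by the deductible. Traveler pays $250; OOP now $250.
#2 ($3838): $450 to deductible, leaving $3388; 20% of $3388 = $677.60. Traveler pays $1127.60; OOP now $1377.60.
#3 ($1379): 20% coinsurance on $1379 = $275.80. Traveler owes $275.80 (running OOP $1653.40).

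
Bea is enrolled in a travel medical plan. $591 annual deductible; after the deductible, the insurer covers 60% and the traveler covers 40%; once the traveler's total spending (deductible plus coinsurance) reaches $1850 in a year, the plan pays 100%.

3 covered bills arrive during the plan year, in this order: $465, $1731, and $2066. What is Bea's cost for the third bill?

$617

#1 ($465): entire amount goes to the deductible. Cost to traveler: $465. OOP to date $465.
#2 ($1731): $126 to deductible, leaving $1605; coinsurance $1605 × 40% = $642. Cost to traveler: $768. OOP to date $1233.
#3 ($2066): deductible met; 40% of $2066 = $826.40. Adding that to $1233 gives $2059.40, past the $1850 cap; traveler pays only $1850 − $1233 = $617.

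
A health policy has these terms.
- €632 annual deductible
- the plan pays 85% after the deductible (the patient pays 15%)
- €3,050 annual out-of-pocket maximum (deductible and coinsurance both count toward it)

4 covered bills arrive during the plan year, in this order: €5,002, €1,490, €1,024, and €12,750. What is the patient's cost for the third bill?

Bill 1, €5,002: €632 finishes the deductible; €4,370 goes to coinsurance; patient's 15% is €655.50. Patient pays €1,287.50; OOP now €1,287.50.
Bill 2, €1,490: 15% coinsurance on €1,490 = €223.50. Cost to patient: €223.50. OOP to date €1,511.
Bill 3, €1,024: deductible already satisfied, so patient's share is 15% × €1,024 = €153.60. Patient owes €153.60 (running OOP €1,664.60).

€153.60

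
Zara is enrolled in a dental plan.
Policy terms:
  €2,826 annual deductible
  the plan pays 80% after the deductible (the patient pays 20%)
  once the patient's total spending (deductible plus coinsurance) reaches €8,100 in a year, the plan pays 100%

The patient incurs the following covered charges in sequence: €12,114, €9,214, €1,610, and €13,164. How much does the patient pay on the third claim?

#1 (€12,114): deductible takes €2,826, €9,288 remains; coinsurance €9,288 × 20% = €1,857.60. Cost to patient: €4,683.60. OOP to date €4,683.60.
#2 (€9,214): 20% coinsurance on €9,214 = €1,842.80. Cost to patient: €1,842.80. OOP to date €6,526.40.
#3 (€1,610): deductible met; 20% of €1,610 = €322. Patient pays €322; OOP now €6,848.40.

€322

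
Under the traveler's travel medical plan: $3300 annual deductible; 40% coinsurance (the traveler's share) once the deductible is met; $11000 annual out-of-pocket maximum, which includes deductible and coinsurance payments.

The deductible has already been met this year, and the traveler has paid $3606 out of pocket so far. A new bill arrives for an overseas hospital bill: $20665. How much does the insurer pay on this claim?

$13271

The deductible is already satisfied, so the full bill goes to coinsurance.
Coinsurance: $20665 × 40% = $8266.
Adding $8266 to the $3606 already spent would give $11872, which exceeds the $11000 cap; the traveler pays just $11000 − $3606 = $7394.
Insurer pays the balance: $20665 − $7394 = $13271.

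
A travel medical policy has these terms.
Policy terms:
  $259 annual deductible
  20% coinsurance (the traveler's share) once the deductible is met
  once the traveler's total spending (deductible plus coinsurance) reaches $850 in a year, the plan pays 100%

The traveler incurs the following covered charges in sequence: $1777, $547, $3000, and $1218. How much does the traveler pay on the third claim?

$178

#1 ($1777): $259 to deductible, leaving $1518; 20% of $1518 = $303.60. Traveler owes $562.60 (running OOP $562.60).
#2 ($547): deductible already satisfied, so traveler's share is 20% × $547 = $109.40. Traveler owes $109.40 (running OOP $672).
#3 ($3000): deductible met; 20% of $3000 = $600. OOP would hit $1272 > $850, so the cap limits the traveler to $850 − $672 = $178.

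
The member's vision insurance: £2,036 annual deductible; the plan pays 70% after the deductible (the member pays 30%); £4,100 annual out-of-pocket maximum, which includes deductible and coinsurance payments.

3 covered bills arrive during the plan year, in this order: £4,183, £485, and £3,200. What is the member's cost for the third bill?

Claim 1 (£4,183): deductible takes £2,036, £2,147 remains; 30% of £2,147 = £644.10. Cost to member: £2,680.10. OOP to date £2,680.10.
Claim 2 (£485): 30% coinsurance on £485 = £145.50. Member pays £145.50; OOP now £2,825.60.
Claim 3 (£3,200): 30% coinsurance on £3,200 = £960. Member pays £960; OOP now £3,785.60.

£960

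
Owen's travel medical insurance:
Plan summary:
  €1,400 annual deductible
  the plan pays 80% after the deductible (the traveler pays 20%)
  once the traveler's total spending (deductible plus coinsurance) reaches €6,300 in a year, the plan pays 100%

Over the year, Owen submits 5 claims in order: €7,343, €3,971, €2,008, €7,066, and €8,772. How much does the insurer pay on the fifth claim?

Bill 1, €7,343: €1,400 to deductible, leaving €5,943; 20% of €5,943 = €1,188.60. Traveler owes €2,588.60 (running OOP €2,588.60). Insurer: €7,343 − €2,588.60 = €4,754.40.
Bill 2, €3,971: deductible already satisfied, so traveler's share is 20% × €3,971 = €794.20. Cost to traveler: €794.20. OOP to date €3,382.80. Plan pays €3,971 − €794.20 = €3,176.80.
Bill 3, €2,008: deductible already satisfied, so traveler's share is 20% × €2,008 = €401.60. Traveler owes €401.60 (running OOP €3,784.40). Insurer: €2,008 − €401.60 = €1,606.40.
Bill 4, €7,066: deductible already satisfied, so traveler's share is 20% × €7,066 = €1,413.20. Traveler owes €1,413.20 (running OOP €5,197.60). Plan pays €7,066 − €1,413.20 = €5,652.80.
Bill 5, €8,772: 20% coinsurance on €8,772 = €1,754.40. That would push OOP to €6,952, over the €6,300 cap, so traveler pays €6,300 − €5,197.60 = €1,102.40. Insurer: €8,772 − €1,102.40 = €7,669.60.

€7,669.60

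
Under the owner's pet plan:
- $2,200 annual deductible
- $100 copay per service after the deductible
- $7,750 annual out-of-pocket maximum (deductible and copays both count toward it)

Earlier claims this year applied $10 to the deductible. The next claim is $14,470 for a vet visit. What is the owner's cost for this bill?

$2,290

Deductible still to meet: $2,200 − $10 = $2,190.
After the $2,190 deductible portion, $14,470 − $2,190 = $12,280 is subject to the copay.
Copay on this service: $100.
So the owner owes $2,190 + $100 = $2,290 before any cap.
Year-to-date out-of-pocket becomes $10 + $2,290 = $2,300, still under the $7,750 maximum, so no cap applies.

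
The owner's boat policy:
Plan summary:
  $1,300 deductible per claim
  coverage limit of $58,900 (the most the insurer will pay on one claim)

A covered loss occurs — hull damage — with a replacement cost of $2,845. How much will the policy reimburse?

$1,545

Less the $1,300 deductible: $2,845 − $1,300 = $1,545.
$1,545 ≤ $58,900, so the limit doesn't bind; insurer pays $1,545.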